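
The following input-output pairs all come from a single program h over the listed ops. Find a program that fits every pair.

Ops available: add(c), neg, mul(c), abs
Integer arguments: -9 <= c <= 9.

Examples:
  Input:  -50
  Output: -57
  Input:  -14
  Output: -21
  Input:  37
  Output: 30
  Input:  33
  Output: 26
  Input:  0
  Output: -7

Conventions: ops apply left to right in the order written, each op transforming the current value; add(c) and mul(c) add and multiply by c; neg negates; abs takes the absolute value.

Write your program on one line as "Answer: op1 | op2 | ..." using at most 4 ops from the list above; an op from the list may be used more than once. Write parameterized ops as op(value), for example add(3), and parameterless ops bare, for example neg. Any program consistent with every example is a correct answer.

add(-2) | add(3) | add(-8)

Check, running the answer program on each example:
  -50 -> -52 -> -49 -> -57
  -14 -> -16 -> -13 -> -21
  37 -> 35 -> 38 -> 30
  33 -> 31 -> 34 -> 26
  0 -> -2 -> 1 -> -7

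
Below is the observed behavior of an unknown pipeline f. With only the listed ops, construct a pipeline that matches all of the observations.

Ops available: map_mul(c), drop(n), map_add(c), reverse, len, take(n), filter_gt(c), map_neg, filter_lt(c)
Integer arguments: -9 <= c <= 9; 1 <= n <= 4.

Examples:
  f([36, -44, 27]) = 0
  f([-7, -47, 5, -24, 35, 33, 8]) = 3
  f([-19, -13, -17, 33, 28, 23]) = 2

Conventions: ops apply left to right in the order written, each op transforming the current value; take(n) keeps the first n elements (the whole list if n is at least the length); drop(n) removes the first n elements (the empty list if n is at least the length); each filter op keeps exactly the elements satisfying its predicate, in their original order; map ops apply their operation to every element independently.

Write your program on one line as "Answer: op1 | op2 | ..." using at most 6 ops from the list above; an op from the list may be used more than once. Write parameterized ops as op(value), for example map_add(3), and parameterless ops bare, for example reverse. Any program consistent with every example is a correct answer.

map_neg | drop(3) | reverse | drop(1) | map_mul(-5) | len

Check, running the answer program on each example:
  [36, -44, 27] -> [-36, 44, -27] -> [] -> [] -> [] -> [] -> 0
  [-7, -47, 5, -24, 35, 33, 8] -> [7, 47, -5, 24, -35, -33, -8] -> [24, -35, -33, -8] -> [-8, -33, -35, 24] -> [-33, -35, 24] -> [165, 175, -120] -> 3
  [-19, -13, -17, 33, 28, 23] -> [19, 13, 17, -33, -28, -23] -> [-33, -28, -23] -> [-23, -28, -33] -> [-28, -33] -> [140, 165] -> 2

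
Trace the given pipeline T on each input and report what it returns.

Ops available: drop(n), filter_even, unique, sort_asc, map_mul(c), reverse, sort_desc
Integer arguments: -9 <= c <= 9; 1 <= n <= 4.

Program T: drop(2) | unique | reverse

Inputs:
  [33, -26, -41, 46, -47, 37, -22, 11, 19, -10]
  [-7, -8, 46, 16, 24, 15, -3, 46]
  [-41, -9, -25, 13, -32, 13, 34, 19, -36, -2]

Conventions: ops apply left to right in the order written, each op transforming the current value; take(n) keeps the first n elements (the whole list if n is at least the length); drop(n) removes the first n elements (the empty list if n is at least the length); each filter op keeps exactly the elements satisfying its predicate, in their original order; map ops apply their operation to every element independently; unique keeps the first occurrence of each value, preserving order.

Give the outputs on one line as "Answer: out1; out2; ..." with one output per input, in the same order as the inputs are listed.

Execution, op by op:
  [33, -26, -41, 46, -47, 37, -22, 11, 19, -10] -> [-41, 46, -47, 37, -22, 11, 19, -10] -> [-41, 46, -47, 37, -22, 11, 19, -10] -> [-10, 19, 11, -22, 37, -47, 46, -41]
  [-7, -8, 46, 16, 24, 15, -3, 46] -> [46, 16, 24, 15, -3, 46] -> [46, 16, 24, 15, -3] -> [-3, 15, 24, 16, 46]
  [-41, -9, -25, 13, -32, 13, 34, 19, -36, -2] -> [-25, 13, -32, 13, 34, 19, -36, -2] -> [-25, 13, -32, 34, 19, -36, -2] -> [-2, -36, 19, 34, -32, 13, -25]

[-10, 19, 11, -22, 37, -47, 46, -41]; [-3, 15, 24, 16, 46]; [-2, -36, 19, 34, -32, 13, -25]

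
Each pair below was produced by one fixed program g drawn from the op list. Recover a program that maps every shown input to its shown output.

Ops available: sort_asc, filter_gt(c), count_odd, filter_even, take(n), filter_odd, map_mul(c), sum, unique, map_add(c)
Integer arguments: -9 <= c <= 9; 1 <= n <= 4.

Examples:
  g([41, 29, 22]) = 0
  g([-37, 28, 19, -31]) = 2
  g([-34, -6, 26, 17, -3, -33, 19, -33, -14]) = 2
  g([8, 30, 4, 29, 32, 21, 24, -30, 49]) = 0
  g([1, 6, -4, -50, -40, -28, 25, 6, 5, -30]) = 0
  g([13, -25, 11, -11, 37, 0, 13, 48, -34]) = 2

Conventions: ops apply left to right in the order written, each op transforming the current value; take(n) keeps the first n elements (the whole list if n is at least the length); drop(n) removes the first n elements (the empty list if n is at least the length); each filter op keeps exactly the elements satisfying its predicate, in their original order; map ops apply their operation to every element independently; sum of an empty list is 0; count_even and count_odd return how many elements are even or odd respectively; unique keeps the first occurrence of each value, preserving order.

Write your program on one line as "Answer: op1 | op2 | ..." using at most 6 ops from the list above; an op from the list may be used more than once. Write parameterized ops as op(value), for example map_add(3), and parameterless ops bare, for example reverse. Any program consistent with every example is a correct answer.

map_mul(-3) | map_add(-9) | unique | map_add(9) | filter_gt(5) | count_odd

Check, running the answer program on each example:
  [41, 29, 22] -> [-123, -87, -66] -> [-132, -96, -75] -> [-132, -96, -75] -> [-123, -87, -66] -> [] -> 0
  [-37, 28, 19, -31] -> [111, -84, -57, 93] -> [102, -93, -66, 84] -> [102, -93, -66, 84] -> [111, -84, -57, 93] -> [111, 93] -> 2
  [-34, -6, 26, 17, -3, -33, 19, -33, -14] -> [102, 18, -78, -51, 9, 99, -57, 99, 42] -> [93, 9, -87, -60, 0, 90, -66, 90, 33] -> [93, 9, -87, -60, 0, 90, -66, 33] -> [102, 18, -78, -51, 9, 99, -57, 42] -> [102, 18, 9, 99, 42] -> 2
  [8, 30, 4, 29, 32, 21, 24, -30, 49] -> [-24, -90, -12, -87, -96, -63, -72, 90, -147] -> [-33, -99, -21, -96, -105, -72, -81, 81, -156] -> [-33, -99, -21, -96, -105, -72, -81, 81, -156] -> [-24, -90, -12, -87, -96, -63, -72, 90, -147] -> [90] -> 0
  [1, 6, -4, -50, -40, -28, 25, 6, 5, -30] -> [-3, -18, 12, 150, 120, 84, -75, -18, -15, 90] -> [-12, -27, 3, 141, 111, 75, -84, -27, -24, 81] -> [-12, -27, 3, 141, 111, 75, -84, -24, 81] -> [-3, -18, 12, 150, 120, 84, -75, -15, 90] -> [12, 150, 120, 84, 90] -> 0
  [13, -25, 11, -11, 37, 0, 13, 48, -34] -> [-39, 75, -33, 33, -111, 0, -39, -144, 102] -> [-48, 66, -42, 24, -120, -9, -48, -153, 93] -> [-48, 66, -42, 24, -120, -9, -153, 93] -> [-39, 75, -33, 33, -111, 0, -144, 102] -> [75, 33, 102] -> 2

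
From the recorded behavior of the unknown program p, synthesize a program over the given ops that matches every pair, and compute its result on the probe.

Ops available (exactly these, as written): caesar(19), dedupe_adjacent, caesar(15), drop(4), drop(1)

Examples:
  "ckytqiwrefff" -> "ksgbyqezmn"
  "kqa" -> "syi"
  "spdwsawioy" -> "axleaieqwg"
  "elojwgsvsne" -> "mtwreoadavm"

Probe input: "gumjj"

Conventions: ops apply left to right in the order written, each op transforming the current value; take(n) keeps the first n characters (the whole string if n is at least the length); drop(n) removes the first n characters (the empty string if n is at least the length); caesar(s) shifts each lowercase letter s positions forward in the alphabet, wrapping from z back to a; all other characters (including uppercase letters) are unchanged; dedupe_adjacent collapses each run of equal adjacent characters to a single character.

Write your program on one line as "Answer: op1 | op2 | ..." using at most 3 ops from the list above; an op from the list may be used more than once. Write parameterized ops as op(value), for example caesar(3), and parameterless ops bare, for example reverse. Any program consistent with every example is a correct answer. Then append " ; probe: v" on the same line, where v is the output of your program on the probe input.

caesar(15) | caesar(19) | dedupe_adjacent ; probe: "ocur"

Check, running the answer program on each example:
  "ckytqiwrefff" -> "rznifxlgtuuu" -> "ksgbyqezmnnn" -> "ksgbyqezmn"
  "kqa" -> "zfp" -> "syi" -> "syi"
  "spdwsawioy" -> "heslhplxdn" -> "axleaieqwg" -> "axleaieqwg"
  "elojwgsvsne" -> "tadylvhkhct" -> "mtwreoadavm" -> "mtwreoadavm"
  probe: "gumjj" -> "vjbyy" -> "ocurr" -> "ocur"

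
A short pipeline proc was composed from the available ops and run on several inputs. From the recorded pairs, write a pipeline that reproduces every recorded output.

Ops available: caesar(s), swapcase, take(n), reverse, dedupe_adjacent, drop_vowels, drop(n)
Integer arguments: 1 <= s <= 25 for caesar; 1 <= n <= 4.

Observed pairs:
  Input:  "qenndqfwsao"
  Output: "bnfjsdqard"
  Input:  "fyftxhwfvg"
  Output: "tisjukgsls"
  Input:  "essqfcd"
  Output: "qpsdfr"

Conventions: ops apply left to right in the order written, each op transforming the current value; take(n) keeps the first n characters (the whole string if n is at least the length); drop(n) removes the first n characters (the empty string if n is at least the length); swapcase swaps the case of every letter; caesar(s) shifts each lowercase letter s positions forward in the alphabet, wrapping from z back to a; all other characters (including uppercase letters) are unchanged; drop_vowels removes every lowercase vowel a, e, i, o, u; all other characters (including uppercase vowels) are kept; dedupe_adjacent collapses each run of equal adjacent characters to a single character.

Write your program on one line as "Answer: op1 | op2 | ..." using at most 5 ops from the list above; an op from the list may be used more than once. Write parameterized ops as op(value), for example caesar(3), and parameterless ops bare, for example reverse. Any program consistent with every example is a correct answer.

caesar(13) | swapcase | dedupe_adjacent | reverse | swapcase

Check, running the answer program on each example:
  "qenndqfwsao" -> "draaqdsjfnb" -> "DRAAQDSJFNB" -> "DRAQDSJFNB" -> "BNFJSDQARD" -> "bnfjsdqard"
  "fyftxhwfvg" -> "slsgkujsit" -> "SLSGKUJSIT" -> "SLSGKUJSIT" -> "TISJUKGSLS" -> "tisjukgsls"
  "essqfcd" -> "rffdspq" -> "RFFDSPQ" -> "RFDSPQ" -> "QPSDFR" -> "qpsdfr"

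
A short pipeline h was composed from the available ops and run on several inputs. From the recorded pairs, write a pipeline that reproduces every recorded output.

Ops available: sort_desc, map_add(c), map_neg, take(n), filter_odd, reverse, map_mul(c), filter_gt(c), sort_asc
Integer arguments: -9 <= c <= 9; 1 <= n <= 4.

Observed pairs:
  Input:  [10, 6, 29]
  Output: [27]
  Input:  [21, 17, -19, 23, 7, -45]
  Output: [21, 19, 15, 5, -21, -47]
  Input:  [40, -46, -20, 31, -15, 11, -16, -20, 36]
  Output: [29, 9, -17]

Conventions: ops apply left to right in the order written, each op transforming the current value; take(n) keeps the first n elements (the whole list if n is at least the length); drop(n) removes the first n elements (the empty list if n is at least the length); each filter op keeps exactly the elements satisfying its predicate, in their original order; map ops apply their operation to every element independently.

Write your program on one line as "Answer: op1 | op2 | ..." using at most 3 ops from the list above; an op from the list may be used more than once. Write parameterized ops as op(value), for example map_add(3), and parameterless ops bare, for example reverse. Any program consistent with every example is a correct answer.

map_add(-2) | sort_desc | filter_odd

Check, running the answer program on each example:
  [10, 6, 29] -> [8, 4, 27] -> [27, 8, 4] -> [27]
  [21, 17, -19, 23, 7, -45] -> [19, 15, -21, 21, 5, -47] -> [21, 19, 15, 5, -21, -47] -> [21, 19, 15, 5, -21, -47]
  [40, -46, -20, 31, -15, 11, -16, -20, 36] -> [38, -48, -22, 29, -17, 9, -18, -22, 34] -> [38, 34, 29, 9, -17, -18, -22, -22, -48] -> [29, 9, -17]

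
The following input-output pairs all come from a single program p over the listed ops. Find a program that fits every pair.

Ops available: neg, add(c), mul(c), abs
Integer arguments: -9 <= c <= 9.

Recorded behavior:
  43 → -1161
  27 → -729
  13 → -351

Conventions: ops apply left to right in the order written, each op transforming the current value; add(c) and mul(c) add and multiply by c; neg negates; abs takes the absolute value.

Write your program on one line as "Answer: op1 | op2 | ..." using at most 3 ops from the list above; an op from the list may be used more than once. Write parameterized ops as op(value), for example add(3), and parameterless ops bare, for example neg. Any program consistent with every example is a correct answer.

mul(3) | neg | mul(9)

Check, running the answer program on each example:
  43 -> 129 -> -129 -> -1161
  27 -> 81 -> -81 -> -729
  13 -> 39 -> -39 -> -351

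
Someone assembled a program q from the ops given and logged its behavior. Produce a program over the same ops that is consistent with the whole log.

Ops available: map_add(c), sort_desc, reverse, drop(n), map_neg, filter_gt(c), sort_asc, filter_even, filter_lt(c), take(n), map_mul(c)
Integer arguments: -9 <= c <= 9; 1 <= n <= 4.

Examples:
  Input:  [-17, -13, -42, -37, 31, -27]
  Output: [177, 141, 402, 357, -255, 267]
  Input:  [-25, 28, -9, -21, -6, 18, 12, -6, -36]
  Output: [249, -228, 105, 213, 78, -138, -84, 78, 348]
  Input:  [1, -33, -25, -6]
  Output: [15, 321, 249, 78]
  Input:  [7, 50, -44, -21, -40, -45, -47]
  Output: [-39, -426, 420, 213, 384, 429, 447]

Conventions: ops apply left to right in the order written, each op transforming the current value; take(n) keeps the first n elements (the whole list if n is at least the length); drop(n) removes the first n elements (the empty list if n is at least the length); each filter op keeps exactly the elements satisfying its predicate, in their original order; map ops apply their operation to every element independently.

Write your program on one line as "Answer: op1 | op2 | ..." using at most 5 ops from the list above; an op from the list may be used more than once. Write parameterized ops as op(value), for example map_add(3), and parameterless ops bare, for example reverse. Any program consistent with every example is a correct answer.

map_add(-3) | map_mul(-1) | map_mul(9) | map_add(-3)

Check, running the answer program on each example:
  [-17, -13, -42, -37, 31, -27] -> [-20, -16, -45, -40, 28, -30] -> [20, 16, 45, 40, -28, 30] -> [180, 144, 405, 360, -252, 270] -> [177, 141, 402, 357, -255, 267]
  [-25, 28, -9, -21, -6, 18, 12, -6, -36] -> [-28, 25, -12, -24, -9, 15, 9, -9, -39] -> [28, -25, 12, 24, 9, -15, -9, 9, 39] -> [252, -225, 108, 216, 81, -135, -81, 81, 351] -> [249, -228, 105, 213, 78, -138, -84, 78, 348]
  [1, -33, -25, -6] -> [-2, -36, -28, -9] -> [2, 36, 28, 9] -> [18, 324, 252, 81] -> [15, 321, 249, 78]
  [7, 50, -44, -21, -40, -45, -47] -> [4, 47, -47, -24, -43, -48, -50] -> [-4, -47, 47, 24, 43, 48, 50] -> [-36, -423, 423, 216, 387, 432, 450] -> [-39, -426, 420, 213, 384, 429, 447]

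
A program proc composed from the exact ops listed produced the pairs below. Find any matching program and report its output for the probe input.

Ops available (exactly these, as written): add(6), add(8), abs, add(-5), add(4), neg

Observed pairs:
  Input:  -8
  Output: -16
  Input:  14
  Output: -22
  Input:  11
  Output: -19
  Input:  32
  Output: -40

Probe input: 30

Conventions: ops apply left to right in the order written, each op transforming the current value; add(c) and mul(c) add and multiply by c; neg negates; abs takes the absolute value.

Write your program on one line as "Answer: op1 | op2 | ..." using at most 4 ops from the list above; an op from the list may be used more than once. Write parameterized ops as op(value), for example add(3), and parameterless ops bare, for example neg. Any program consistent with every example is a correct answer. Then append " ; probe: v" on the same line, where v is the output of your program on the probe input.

abs | add(8) | neg ; probe: -38

Check, running the answer program on each example:
  -8 -> 8 -> 16 -> -16
  14 -> 14 -> 22 -> -22
  11 -> 11 -> 19 -> -19
  32 -> 32 -> 40 -> -40
  probe: 30 -> 30 -> 38 -> -38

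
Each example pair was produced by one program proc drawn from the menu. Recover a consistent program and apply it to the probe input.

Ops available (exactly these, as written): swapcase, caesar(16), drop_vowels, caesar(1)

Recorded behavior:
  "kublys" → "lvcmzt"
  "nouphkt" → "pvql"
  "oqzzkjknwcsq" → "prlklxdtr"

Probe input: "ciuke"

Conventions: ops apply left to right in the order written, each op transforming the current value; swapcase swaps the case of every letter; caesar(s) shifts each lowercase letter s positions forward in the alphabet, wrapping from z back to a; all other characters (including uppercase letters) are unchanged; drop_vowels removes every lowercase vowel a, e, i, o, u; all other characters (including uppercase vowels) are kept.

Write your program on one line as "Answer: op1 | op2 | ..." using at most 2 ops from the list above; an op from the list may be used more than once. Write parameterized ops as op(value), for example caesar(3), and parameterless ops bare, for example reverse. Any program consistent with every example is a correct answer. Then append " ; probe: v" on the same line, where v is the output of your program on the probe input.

caesar(1) | drop_vowels ; probe: "djvlf"

Check, running the answer program on each example:
  "kublys" -> "lvcmzt" -> "lvcmzt"
  "nouphkt" -> "opvqilu" -> "pvql"
  "oqzzkjknwcsq" -> "praalkloxdtr" -> "prlklxdtr"
  probe: "ciuke" -> "djvlf" -> "djvlf"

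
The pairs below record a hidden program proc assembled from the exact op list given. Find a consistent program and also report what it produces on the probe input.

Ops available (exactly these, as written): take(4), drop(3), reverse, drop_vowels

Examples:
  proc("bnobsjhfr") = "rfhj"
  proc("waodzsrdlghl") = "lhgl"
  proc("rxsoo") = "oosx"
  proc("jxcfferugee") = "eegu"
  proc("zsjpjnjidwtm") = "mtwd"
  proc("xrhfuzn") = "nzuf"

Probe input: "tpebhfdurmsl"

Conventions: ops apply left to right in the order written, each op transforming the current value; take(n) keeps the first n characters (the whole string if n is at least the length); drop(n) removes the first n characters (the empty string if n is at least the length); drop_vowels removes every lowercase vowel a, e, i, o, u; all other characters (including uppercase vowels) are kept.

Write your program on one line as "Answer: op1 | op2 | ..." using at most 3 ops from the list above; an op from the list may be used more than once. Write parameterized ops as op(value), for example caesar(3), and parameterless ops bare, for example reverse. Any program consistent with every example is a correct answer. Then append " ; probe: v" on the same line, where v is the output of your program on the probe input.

reverse | take(4) ; probe: "lsmr"

Check, running the answer program on each example:
  "bnobsjhfr" -> "rfhjsbonb" -> "rfhj"
  "waodzsrdlghl" -> "lhgldrszdoaw" -> "lhgl"
  "rxsoo" -> "oosxr" -> "oosx"
  "jxcfferugee" -> "eegureffcxj" -> "eegu"
  "zsjpjnjidwtm" -> "mtwdijnjpjsz" -> "mtwd"
  "xrhfuzn" -> "nzufhrx" -> "nzuf"
  probe: "tpebhfdurmsl" -> "lsmrudfhbept" -> "lsmr"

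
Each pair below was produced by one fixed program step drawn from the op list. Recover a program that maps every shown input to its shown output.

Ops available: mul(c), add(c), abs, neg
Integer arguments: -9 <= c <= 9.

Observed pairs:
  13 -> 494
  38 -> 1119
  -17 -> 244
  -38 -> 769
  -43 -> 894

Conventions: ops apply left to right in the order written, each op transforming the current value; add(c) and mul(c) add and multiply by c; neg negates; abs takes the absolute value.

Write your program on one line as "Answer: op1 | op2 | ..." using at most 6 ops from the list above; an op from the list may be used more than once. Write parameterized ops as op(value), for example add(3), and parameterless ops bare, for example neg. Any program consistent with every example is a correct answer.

add(7) | abs | mul(-5) | mul(5) | add(6) | abs

Check, running the answer program on each example:
  13 -> 20 -> 20 -> -100 -> -500 -> -494 -> 494
  38 -> 45 -> 45 -> -225 -> -1125 -> -1119 -> 1119
  -17 -> -10 -> 10 -> -50 -> -250 -> -244 -> 244
  -38 -> -31 -> 31 -> -155 -> -775 -> -769 -> 769
  -43 -> -36 -> 36 -> -180 -> -900 -> -894 -> 894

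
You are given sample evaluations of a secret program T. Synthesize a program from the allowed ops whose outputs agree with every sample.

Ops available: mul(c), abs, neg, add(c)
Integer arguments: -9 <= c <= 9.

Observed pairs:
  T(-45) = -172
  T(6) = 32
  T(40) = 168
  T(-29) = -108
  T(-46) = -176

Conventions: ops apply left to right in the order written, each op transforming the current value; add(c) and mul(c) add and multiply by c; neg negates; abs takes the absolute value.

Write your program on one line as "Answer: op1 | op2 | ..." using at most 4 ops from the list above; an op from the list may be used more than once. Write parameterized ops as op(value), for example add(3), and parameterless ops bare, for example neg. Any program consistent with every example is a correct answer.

add(2) | neg | mul(-4)

Check, running the answer program on each example:
  -45 -> -43 -> 43 -> -172
  6 -> 8 -> -8 -> 32
  40 -> 42 -> -42 -> 168
  -29 -> -27 -> 27 -> -108
  -46 -> -44 -> 44 -> -176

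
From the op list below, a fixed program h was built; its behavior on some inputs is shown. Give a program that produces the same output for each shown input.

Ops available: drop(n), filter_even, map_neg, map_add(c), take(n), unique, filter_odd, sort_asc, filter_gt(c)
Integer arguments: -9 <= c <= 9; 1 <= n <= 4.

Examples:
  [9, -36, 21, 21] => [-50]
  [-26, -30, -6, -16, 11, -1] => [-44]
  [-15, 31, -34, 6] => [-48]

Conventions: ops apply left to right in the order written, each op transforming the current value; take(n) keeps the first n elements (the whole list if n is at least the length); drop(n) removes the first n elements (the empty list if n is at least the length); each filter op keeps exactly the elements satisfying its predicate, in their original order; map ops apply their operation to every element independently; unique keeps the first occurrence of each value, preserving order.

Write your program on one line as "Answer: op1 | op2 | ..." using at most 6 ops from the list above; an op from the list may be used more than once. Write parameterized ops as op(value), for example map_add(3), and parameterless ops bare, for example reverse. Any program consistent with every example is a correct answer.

unique | map_add(-6) | filter_even | sort_asc | take(1) | map_add(-8)

Check, running the answer program on each example:
  [9, -36, 21, 21] -> [9, -36, 21] -> [3, -42, 15] -> [-42] -> [-42] -> [-42] -> [-50]
  [-26, -30, -6, -16, 11, -1] -> [-26, -30, -6, -16, 11, -1] -> [-32, -36, -12, -22, 5, -7] -> [-32, -36, -12, -22] -> [-36, -32, -22, -12] -> [-36] -> [-44]
  [-15, 31, -34, 6] -> [-15, 31, -34, 6] -> [-21, 25, -40, 0] -> [-40, 0] -> [-40, 0] -> [-40] -> [-48]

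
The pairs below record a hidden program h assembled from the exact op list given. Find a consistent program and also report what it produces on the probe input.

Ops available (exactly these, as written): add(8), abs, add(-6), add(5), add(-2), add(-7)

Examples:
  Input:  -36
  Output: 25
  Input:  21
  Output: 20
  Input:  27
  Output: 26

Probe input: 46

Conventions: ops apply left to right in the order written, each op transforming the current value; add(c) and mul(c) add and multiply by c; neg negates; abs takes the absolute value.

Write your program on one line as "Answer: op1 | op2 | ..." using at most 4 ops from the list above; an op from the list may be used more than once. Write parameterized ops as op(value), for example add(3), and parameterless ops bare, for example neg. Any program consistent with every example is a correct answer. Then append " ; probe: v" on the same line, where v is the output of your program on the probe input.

add(5) | abs | add(-6) ; probe: 45

Check, running the answer program on each example:
  -36 -> -31 -> 31 -> 25
  21 -> 26 -> 26 -> 20
  27 -> 32 -> 32 -> 26
  probe: 46 -> 51 -> 51 -> 45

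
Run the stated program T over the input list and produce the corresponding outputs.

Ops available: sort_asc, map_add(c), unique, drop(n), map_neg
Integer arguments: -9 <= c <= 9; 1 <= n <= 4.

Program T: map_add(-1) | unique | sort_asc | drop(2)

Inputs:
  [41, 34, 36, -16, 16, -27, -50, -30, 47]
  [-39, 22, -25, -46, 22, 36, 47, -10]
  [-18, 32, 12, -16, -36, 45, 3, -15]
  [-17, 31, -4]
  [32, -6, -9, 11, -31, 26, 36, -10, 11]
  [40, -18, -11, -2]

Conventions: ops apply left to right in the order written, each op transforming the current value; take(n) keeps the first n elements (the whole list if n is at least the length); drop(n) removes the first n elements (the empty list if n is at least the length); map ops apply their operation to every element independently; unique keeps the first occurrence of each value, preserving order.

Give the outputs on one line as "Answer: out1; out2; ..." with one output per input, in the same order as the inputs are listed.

Execution, op by op:
  [41, 34, 36, -16, 16, -27, -50, -30, 47] -> [40, 33, 35, -17, 15, -28, -51, -31, 46] -> [40, 33, 35, -17, 15, -28, -51, -31, 46] -> [-51, -31, -28, -17, 15, 33, 35, 40, 46] -> [-28, -17, 15, 33, 35, 40, 46]
  [-39, 22, -25, -46, 22, 36, 47, -10] -> [-40, 21, -26, -47, 21, 35, 46, -11] -> [-40, 21, -26, -47, 35, 46, -11] -> [-47, -40, -26, -11, 21, 35, 46] -> [-26, -11, 21, 35, 46]
  [-18, 32, 12, -16, -36, 45, 3, -15] -> [-19, 31, 11, -17, -37, 44, 2, -16] -> [-19, 31, 11, -17, -37, 44, 2, -16] -> [-37, -19, -17, -16, 2, 11, 31, 44] -> [-17, -16, 2, 11, 31, 44]
  [-17, 31, -4] -> [-18, 30, -5] -> [-18, 30, -5] -> [-18, -5, 30] -> [30]
  [32, -6, -9, 11, -31, 26, 36, -10, 11] -> [31, -7, -10, 10, -32, 25, 35, -11, 10] -> [31, -7, -10, 10, -32, 25, 35, -11] -> [-32, -11, -10, -7, 10, 25, 31, 35] -> [-10, -7, 10, 25, 31, 35]
  [40, -18, -11, -2] -> [39, -19, -12, -3] -> [39, -19, -12, -3] -> [-19, -12, -3, 39] -> [-3, 39]

[-28, -17, 15, 33, 35, 40, 46]; [-26, -11, 21, 35, 46]; [-17, -16, 2, 11, 31, 44]; [30]; [-10, -7, 10, 25, 31, 35]; [-3, 39]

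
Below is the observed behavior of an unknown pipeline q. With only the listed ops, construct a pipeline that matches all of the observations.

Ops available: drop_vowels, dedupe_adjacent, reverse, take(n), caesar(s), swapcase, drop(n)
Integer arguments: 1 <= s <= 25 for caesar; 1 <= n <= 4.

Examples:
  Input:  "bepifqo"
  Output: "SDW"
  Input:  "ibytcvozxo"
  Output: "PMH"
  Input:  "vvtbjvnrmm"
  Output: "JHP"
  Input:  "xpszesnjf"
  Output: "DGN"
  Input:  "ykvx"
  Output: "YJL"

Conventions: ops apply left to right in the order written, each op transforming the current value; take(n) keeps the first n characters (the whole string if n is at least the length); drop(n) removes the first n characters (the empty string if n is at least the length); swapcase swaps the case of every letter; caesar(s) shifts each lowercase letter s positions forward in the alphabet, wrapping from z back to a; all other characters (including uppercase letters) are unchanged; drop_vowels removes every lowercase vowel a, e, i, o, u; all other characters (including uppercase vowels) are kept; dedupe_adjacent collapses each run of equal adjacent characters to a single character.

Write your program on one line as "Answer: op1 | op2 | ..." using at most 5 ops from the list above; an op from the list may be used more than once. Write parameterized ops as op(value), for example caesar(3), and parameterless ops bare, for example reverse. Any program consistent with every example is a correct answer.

take(4) | caesar(14) | swapcase | drop(1)

Check, running the answer program on each example:
  "bepifqo" -> "bepi" -> "psdw" -> "PSDW" -> "SDW"
  "ibytcvozxo" -> "ibyt" -> "wpmh" -> "WPMH" -> "PMH"
  "vvtbjvnrmm" -> "vvtb" -> "jjhp" -> "JJHP" -> "JHP"
  "xpszesnjf" -> "xpsz" -> "ldgn" -> "LDGN" -> "DGN"
  "ykvx" -> "ykvx" -> "myjl" -> "MYJL" -> "YJL"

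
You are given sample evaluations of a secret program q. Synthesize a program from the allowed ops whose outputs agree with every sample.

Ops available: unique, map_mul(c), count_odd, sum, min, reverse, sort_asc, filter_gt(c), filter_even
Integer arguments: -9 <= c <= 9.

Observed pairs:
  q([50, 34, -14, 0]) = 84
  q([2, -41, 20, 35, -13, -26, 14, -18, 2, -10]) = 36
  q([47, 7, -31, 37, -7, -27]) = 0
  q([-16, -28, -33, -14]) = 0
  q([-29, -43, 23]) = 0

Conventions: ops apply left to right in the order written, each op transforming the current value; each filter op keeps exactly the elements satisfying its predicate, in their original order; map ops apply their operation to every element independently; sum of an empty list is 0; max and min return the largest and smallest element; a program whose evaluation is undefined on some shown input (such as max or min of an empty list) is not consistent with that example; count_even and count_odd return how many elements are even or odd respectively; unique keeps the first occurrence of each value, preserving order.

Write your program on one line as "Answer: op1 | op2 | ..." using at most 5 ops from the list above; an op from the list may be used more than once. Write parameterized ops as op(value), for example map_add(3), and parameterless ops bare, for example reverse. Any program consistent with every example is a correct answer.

unique | filter_gt(-8) | filter_even | sum

Check, running the answer program on each example:
  [50, 34, -14, 0] -> [50, 34, -14, 0] -> [50, 34, 0] -> [50, 34, 0] -> 84
  [2, -41, 20, 35, -13, -26, 14, -18, 2, -10] -> [2, -41, 20, 35, -13, -26, 14, -18, -10] -> [2, 20, 35, 14] -> [2, 20, 14] -> 36
  [47, 7, -31, 37, -7, -27] -> [47, 7, -31, 37, -7, -27] -> [47, 7, 37, -7] -> [] -> 0
  [-16, -28, -33, -14] -> [-16, -28, -33, -14] -> [] -> [] -> 0
  [-29, -43, 23] -> [-29, -43, 23] -> [23] -> [] -> 0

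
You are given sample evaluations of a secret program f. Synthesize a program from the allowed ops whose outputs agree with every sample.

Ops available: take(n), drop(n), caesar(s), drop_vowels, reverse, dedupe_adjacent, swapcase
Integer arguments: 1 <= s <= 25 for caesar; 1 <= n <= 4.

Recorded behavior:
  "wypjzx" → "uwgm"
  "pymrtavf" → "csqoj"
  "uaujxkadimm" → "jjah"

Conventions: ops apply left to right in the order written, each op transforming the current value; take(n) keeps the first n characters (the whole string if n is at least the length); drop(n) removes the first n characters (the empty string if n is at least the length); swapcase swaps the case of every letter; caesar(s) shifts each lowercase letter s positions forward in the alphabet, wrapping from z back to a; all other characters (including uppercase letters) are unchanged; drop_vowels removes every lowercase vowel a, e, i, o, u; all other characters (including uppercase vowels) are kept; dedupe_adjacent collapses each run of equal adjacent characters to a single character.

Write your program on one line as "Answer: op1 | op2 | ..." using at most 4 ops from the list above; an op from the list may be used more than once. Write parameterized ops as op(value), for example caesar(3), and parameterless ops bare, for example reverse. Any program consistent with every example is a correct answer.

drop_vowels | drop(2) | caesar(23) | reverse

Check, running the answer program on each example:
  "wypjzx" -> "wypjzx" -> "pjzx" -> "mgwu" -> "uwgm"
  "pymrtavf" -> "pymrtvf" -> "mrtvf" -> "joqsc" -> "csqoj"
  "uaujxkadimm" -> "jxkdmm" -> "kdmm" -> "hajj" -> "jjah"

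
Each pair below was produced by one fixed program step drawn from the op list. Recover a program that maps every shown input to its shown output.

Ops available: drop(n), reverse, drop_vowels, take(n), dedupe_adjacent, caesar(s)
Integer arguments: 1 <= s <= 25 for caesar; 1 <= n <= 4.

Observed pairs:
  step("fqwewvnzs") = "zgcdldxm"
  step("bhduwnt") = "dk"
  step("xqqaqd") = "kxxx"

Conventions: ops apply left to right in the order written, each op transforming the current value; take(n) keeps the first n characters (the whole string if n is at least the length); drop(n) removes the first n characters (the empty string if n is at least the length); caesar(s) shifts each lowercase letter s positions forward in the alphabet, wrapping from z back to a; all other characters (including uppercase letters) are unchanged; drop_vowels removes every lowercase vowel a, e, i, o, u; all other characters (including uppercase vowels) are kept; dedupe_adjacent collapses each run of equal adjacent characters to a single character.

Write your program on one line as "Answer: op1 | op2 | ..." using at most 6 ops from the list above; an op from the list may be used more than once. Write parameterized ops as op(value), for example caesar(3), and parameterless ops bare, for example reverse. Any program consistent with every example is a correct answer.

caesar(20) | drop_vowels | reverse | caesar(13) | drop_vowels

Check, running the answer program on each example:
  "fqwewvnzs" -> "zkqyqphtm" -> "zkqyqphtm" -> "mthpqyqkz" -> "zgucdldxm" -> "zgcdldxm"
  "bhduwnt" -> "vbxoqhn" -> "vbxqhn" -> "nhqxbv" -> "audkoi" -> "dk"
  "xqqaqd" -> "rkkukx" -> "rkkkx" -> "xkkkr" -> "kxxxe" -> "kxxx"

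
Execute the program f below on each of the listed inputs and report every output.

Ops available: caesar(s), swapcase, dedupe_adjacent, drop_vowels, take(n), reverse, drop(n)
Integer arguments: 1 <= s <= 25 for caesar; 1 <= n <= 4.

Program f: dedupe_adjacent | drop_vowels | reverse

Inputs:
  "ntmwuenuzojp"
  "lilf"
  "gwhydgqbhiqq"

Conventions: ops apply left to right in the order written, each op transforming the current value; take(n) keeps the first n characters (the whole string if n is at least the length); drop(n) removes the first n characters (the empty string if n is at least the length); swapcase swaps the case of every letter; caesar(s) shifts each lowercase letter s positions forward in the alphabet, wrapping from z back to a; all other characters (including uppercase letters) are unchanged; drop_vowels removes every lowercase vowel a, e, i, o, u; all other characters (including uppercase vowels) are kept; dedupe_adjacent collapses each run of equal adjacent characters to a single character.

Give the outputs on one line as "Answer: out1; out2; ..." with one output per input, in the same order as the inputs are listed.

Execution, op by op:
  "ntmwuenuzojp" -> "ntmwuenuzojp" -> "ntmwnzjp" -> "pjznwmtn"
  "lilf" -> "lilf" -> "llf" -> "fll"
  "gwhydgqbhiqq" -> "gwhydgqbhiq" -> "gwhydgqbhq" -> "qhbqgdyhwg"

"pjznwmtn"; "fll"; "qhbqgdyhwg"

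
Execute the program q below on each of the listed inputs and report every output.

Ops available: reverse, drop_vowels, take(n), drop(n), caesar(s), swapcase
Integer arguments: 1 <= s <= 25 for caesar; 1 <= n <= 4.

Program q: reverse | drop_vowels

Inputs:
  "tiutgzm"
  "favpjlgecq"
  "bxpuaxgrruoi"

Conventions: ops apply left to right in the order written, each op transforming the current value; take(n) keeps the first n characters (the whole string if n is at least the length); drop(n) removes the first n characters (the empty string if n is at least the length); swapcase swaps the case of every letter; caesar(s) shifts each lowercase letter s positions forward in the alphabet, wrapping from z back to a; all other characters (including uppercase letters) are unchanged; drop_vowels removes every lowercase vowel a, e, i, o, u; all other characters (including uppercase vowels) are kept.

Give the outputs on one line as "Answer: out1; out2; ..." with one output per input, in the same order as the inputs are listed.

Execution, op by op:
  "tiutgzm" -> "mzgtuit" -> "mzgtt"
  "favpjlgecq" -> "qcegljpvaf" -> "qcgljpvf"
  "bxpuaxgrruoi" -> "iourrgxaupxb" -> "rrgxpxb"

"mzgtt"; "qcgljpvf"; "rrgxpxb"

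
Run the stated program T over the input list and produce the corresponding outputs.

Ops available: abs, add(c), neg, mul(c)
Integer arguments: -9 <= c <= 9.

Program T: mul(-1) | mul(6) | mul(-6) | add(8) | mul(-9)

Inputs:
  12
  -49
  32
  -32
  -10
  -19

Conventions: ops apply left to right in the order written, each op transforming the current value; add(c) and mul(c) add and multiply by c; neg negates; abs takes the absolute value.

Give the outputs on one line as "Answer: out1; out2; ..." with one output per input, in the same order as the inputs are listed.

Execution, op by op:
  12 -> -12 -> -72 -> 432 -> 440 -> -3960
  -49 -> 49 -> 294 -> -1764 -> -1756 -> 15804
  32 -> -32 -> -192 -> 1152 -> 1160 -> -10440
  -32 -> 32 -> 192 -> -1152 -> -1144 -> 10296
  -10 -> 10 -> 60 -> -360 -> -352 -> 3168
  -19 -> 19 -> 114 -> -684 -> -676 -> 6084

-3960; 15804; -10440; 10296; 3168; 6084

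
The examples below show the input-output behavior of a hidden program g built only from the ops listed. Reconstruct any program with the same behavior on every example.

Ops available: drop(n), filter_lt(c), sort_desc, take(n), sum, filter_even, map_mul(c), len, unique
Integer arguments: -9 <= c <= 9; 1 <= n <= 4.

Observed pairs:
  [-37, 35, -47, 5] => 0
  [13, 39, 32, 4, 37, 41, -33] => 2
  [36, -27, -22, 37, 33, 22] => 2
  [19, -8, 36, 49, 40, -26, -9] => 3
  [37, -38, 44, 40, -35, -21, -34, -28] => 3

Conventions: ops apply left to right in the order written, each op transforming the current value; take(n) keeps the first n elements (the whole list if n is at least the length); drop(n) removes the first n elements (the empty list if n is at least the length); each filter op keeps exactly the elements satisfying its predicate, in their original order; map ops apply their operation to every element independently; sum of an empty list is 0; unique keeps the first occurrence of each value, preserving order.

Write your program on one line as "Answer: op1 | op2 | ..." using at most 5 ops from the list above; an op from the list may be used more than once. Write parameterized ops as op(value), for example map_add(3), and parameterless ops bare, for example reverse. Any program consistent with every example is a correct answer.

drop(1) | filter_even | map_mul(9) | take(3) | len

Check, running the answer program on each example:
  [-37, 35, -47, 5] -> [35, -47, 5] -> [] -> [] -> [] -> 0
  [13, 39, 32, 4, 37, 41, -33] -> [39, 32, 4, 37, 41, -33] -> [32, 4] -> [288, 36] -> [288, 36] -> 2
  [36, -27, -22, 37, 33, 22] -> [-27, -22, 37, 33, 22] -> [-22, 22] -> [-198, 198] -> [-198, 198] -> 2
  [19, -8, 36, 49, 40, -26, -9] -> [-8, 36, 49, 40, -26, -9] -> [-8, 36, 40, -26] -> [-72, 324, 360, -234] -> [-72, 324, 360] -> 3
  [37, -38, 44, 40, -35, -21, -34, -28] -> [-38, 44, 40, -35, -21, -34, -28] -> [-38, 44, 40, -34, -28] -> [-342, 396, 360, -306, -252] -> [-342, 396, 360] -> 3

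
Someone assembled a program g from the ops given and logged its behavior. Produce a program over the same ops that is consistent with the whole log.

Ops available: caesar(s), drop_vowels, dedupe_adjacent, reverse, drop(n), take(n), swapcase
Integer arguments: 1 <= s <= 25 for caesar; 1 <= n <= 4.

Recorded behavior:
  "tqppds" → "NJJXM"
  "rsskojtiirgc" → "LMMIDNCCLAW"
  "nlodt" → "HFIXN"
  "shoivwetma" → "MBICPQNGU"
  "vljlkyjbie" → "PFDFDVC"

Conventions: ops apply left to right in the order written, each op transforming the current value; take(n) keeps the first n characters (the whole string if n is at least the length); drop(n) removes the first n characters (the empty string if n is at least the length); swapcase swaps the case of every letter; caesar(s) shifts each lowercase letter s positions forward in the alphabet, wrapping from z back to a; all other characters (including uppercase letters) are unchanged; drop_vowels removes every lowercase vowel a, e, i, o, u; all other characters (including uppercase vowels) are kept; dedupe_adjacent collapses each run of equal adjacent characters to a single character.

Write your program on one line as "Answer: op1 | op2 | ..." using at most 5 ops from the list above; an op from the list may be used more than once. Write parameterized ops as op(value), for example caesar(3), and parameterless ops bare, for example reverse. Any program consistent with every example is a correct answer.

caesar(10) | drop_vowels | caesar(10) | swapcase

Check, running the answer program on each example:
  "tqppds" -> "dazznc" -> "dzznc" -> "njjxm" -> "NJJXM"
  "rsskojtiirgc" -> "bccuytdssbqm" -> "bccytdssbqm" -> "lmmidncclaw" -> "LMMIDNCCLAW"
  "nlodt" -> "xvynd" -> "xvynd" -> "hfixn" -> "HFIXN"
  "shoivwetma" -> "crysfgodwk" -> "crysfgdwk" -> "mbicpqngu" -> "MBICPQNGU"
  "vljlkyjbie" -> "fvtvuitlso" -> "fvtvtls" -> "pfdfdvc" -> "PFDFDVC"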